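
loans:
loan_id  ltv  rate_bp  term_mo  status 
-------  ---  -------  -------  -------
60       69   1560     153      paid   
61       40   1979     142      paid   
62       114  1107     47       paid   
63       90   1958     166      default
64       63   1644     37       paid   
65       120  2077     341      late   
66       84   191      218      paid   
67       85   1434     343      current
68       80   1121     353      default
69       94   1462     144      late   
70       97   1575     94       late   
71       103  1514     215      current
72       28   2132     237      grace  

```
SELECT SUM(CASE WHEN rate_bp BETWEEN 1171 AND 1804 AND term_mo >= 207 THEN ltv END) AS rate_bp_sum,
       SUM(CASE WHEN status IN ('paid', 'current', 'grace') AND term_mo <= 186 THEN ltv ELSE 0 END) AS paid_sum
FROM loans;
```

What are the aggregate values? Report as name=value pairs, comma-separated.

[rate_bp_sum: rate_bp BETWEEN 1171 AND 1804 AND term_mo >= 207]
loan_id=60: ✗
loan_id=61: ✗
loan_id=62: ✗
loan_id=63: ✗
loan_id=64: ✗
loan_id=65: ✗
loan_id=66: ✗
loan_id=67: ✓ → 85
loan_id=68: ✗
loan_id=69: ✗
loan_id=70: ✗
loan_id=71: ✓ → 103
loan_id=72: ✗
rate_bp_sum = 85 + 103 = 188
—
[paid_sum: status IN ('paid', 'current', 'grace') AND term_mo <= 186]
loan_id=60: ✓ → 69
loan_id=61: ✓ → 40
loan_id=62: ✓ → 114
loan_id=63: ✗
loan_id=64: ✓ → 63
loan_id=65: ✗
loan_id=66: ✗
loan_id=67: ✗
loan_id=68: ✗
loan_id=69: ✗
loan_id=70: ✗
loan_id=71: ✗
loan_id=72: ✗
paid_sum = 69 + 40 + 114 + 63 = 286

rate_bp_sum=188, paid_sum=286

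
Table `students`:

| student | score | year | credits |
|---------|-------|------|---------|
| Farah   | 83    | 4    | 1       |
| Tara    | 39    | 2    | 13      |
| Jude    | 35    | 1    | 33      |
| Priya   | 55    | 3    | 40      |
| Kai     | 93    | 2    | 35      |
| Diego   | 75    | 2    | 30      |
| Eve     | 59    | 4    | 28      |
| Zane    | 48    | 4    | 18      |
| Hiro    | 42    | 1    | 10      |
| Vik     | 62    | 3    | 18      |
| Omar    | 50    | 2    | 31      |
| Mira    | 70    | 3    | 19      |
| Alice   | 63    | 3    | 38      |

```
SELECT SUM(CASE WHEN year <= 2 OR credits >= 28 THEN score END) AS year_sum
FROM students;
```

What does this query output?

student=Farah: ✗
student=Tara: ✓ → 39
student=Jude: ✓ → 35
student=Priya: ✓ → 55
student=Kai: ✓ → 93
student=Diego: ✓ → 75
student=Eve: ✓ → 59
student=Zane: ✗
student=Hiro: ✓ → 42
student=Vik: ✗
student=Omar: ✓ → 50
student=Mira: ✗
student=Alice: ✓ → 63
year_sum = 39 + 35 + 55 + 93 + 75 + 59 + 42 + 50 + 63 = 511

511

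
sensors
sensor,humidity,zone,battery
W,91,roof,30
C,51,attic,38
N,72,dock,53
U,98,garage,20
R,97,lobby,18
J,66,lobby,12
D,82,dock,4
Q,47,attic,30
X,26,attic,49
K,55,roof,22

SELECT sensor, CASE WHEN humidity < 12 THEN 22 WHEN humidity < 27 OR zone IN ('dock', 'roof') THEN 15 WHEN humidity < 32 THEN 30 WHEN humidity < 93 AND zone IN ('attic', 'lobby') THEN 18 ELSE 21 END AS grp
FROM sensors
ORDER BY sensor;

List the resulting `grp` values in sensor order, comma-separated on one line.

18, 15, 18, 15, 15, 18, 21, 21, 15, 15

sensor=C: humidity < 93 AND zone IN ('attic', 'lobby') → 18
sensor=D: humidity < 27 OR zone IN ('dock', 'roof') → 15
sensor=J: humidity < 93 AND zone IN ('attic', 'lobby') → 18
sensor=K: humidity < 27 OR zone IN ('dock', 'roof') → 15
sensor=N: humidity < 27 OR zone IN ('dock', 'roof') → 15
sensor=Q: humidity < 93 AND zone IN ('attic', 'lobby') → 18
sensor=R: ELSE → 21
sensor=U: ELSE → 21
sensor=W: humidity < 27 OR zone IN ('dock', 'roof') → 15
sensor=X: humidity < 27 OR zone IN ('dock', 'roof') → 15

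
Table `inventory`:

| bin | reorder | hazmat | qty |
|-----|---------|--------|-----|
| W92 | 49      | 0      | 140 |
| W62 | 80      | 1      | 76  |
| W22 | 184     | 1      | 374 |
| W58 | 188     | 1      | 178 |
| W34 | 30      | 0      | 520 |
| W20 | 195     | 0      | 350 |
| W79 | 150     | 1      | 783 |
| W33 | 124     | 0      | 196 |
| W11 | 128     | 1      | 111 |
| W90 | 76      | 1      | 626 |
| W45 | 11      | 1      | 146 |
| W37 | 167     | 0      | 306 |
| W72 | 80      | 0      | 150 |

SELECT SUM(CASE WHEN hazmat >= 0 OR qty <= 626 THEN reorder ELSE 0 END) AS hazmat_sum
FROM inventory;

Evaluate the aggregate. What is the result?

1462

bin=W92: ✓ → 49
bin=W62: ✓ → 80
bin=W22: ✓ → 184
bin=W58: ✓ → 188
bin=W34: ✓ → 30
bin=W20: ✓ → 195
bin=W79: ✓ → 150
bin=W33: ✓ → 124
bin=W11: ✓ → 128
bin=W90: ✓ → 76
bin=W45: ✓ → 11
bin=W37: ✓ → 167
bin=W72: ✓ → 80
hazmat_sum = 49 + 80 + 184 + 188 + 30 + 195 + 150 + 124 + 128 + 76 + 11 + 167 + 80 = 1462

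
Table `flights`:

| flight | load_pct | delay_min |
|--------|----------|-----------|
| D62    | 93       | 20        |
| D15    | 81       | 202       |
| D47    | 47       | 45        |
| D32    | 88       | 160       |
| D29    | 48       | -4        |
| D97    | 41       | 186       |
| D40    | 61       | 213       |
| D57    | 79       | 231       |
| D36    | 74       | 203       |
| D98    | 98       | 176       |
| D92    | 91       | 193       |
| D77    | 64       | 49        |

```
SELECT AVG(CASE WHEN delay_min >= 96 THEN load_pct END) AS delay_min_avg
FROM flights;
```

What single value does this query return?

76.625

flight=D62: ✗
flight=D15: ✓ → 81
flight=D47: ✗
flight=D32: ✓ → 88
flight=D29: ✗
flight=D97: ✓ → 41
flight=D40: ✓ → 61
flight=D57: ✓ → 79
flight=D36: ✓ → 74
flight=D98: ✓ → 98
flight=D92: ✓ → 91
flight=D77: ✗
delay_min_avg = (81 + 88 + 41 + 61 + 79 + 74 + 98 + 91) / 8 = 76.625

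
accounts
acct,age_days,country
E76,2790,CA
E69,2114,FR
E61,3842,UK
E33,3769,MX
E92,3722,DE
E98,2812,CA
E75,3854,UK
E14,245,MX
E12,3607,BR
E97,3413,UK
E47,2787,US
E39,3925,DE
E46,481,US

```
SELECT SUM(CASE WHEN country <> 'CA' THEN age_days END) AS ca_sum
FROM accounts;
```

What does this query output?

31759

acct=E76: ✗
acct=E69: ✓ → 2114
acct=E61: ✓ → 3842
acct=E33: ✓ → 3769
acct=E92: ✓ → 3722
acct=E98: ✗
acct=E75: ✓ → 3854
acct=E14: ✓ → 245
acct=E12: ✓ → 3607
acct=E97: ✓ → 3413
acct=E47: ✓ → 2787
acct=E39: ✓ → 3925
acct=E46: ✓ → 481
ca_sum = 2114 + 3842 + 3769 + 3722 + 3854 + 245 + 3607 + 3413 + 2787 + 3925 + 481 = 31759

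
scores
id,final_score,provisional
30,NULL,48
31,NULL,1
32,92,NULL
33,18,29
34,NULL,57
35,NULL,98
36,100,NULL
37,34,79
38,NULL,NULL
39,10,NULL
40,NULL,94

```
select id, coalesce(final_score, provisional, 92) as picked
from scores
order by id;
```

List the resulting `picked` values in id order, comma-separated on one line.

48, 1, 92, 18, 57, 98, 100, 34, 92, 10, 94

id=30: final_score=NULL, provisional=48 → 48
id=31: final_score=NULL, provisional=1 → 1
id=32: final_score=92 → 92
id=33: final_score=18 → 18
id=34: final_score=NULL, provisional=57 → 57
id=35: final_score=NULL, provisional=98 → 98
id=36: final_score=100 → 100
id=37: final_score=34 → 34
id=38: final_score=NULL, provisional=NULL, → literal 92 → 92
id=39: final_score=10 → 10
id=40: final_score=NULL, provisional=94 → 94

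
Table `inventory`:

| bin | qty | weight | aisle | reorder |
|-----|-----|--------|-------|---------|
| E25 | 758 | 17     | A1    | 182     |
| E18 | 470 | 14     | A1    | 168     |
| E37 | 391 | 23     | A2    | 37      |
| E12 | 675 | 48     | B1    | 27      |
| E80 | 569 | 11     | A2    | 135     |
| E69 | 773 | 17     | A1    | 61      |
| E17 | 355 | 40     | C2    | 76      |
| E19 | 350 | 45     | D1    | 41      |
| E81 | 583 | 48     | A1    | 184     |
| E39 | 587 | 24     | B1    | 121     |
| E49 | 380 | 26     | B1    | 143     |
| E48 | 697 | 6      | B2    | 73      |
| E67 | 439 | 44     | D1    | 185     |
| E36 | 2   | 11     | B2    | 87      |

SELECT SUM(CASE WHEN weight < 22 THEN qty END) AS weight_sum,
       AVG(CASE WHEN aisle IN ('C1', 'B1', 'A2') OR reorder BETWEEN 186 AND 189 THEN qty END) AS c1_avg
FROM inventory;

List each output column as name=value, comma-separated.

[weight_sum: weight < 22]
bin=E25: ✓ → 758
bin=E18: ✓ → 470
bin=E37: ✗
bin=E12: ✗
bin=E80: ✓ → 569
bin=E69: ✓ → 773
bin=E17: ✗
bin=E19: ✗
bin=E81: ✗
bin=E39: ✗
bin=E49: ✗
bin=E48: ✓ → 697
bin=E67: ✗
bin=E36: ✓ → 2
weight_sum = 758 + 470 + 569 + 773 + 697 + 2 = 3269
—
[c1_avg: aisle IN ('C1', 'B1', 'A2') OR reorder BETWEEN 186 AND 189]
bin=E25: ✗
bin=E18: ✗
bin=E37: ✓ → 391
bin=E12: ✓ → 675
bin=E80: ✓ → 569
bin=E69: ✗
bin=E17: ✗
bin=E19: ✗
bin=E81: ✗
bin=E39: ✓ → 587
bin=E49: ✓ → 380
bin=E48: ✗
bin=E67: ✗
bin=E36: ✗
c1_avg = (391 + 675 + 569 + 587 + 380) / 5 = 520.4

weight_sum=3269, c1_avg=520.4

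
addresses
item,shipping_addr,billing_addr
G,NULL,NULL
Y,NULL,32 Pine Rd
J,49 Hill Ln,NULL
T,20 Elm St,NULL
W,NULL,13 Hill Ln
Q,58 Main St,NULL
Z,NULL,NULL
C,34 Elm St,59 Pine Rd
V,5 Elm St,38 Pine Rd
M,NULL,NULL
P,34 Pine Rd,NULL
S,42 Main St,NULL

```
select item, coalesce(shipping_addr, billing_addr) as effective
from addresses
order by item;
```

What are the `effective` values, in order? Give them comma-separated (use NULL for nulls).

34 Elm St, NULL, 49 Hill Ln, NULL, 34 Pine Rd, 58 Main St, 42 Main St, 20 Elm St, 5 Elm St, 13 Hill Ln, 32 Pine Rd, NULL

item=C: shipping_addr=34 Elm St → 34 Elm St
item=G: shipping_addr=NULL, billing_addr=NULL (all NULL) → NULL
item=J: shipping_addr=49 Hill Ln → 49 Hill Ln
item=M: shipping_addr=NULL, billing_addr=NULL (all NULL) → NULL
item=P: shipping_addr=34 Pine Rd → 34 Pine Rd
item=Q: shipping_addr=58 Main St → 58 Main St
item=S: shipping_addr=42 Main St → 42 Main St
item=T: shipping_addr=20 Elm St → 20 Elm St
item=V: shipping_addr=5 Elm St → 5 Elm St
item=W: shipping_addr=NULL, billing_addr=13 Hill Ln → 13 Hill Ln
item=Y: shipping_addr=NULL, billing_addr=32 Pine Rd → 32 Pine Rd
item=Z: shipping_addr=NULL, billing_addr=NULL (all NULL) → NULL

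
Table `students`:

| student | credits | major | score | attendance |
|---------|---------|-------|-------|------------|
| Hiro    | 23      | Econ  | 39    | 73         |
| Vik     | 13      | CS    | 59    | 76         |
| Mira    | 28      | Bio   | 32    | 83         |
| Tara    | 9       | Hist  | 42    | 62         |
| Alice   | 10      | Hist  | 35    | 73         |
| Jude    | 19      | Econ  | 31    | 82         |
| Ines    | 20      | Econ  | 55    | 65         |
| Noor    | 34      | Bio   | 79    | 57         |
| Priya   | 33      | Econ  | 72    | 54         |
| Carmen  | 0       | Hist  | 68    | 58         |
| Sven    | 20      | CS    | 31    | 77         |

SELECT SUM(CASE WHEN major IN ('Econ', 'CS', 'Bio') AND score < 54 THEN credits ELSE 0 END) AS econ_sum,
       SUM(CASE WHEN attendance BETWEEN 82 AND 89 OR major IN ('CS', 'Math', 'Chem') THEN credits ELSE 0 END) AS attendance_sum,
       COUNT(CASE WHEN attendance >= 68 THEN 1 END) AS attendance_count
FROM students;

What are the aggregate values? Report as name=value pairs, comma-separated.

[econ_sum: major IN ('Econ', 'CS', 'Bio') AND score < 54]
student=Hiro: ✓ → 23
student=Vik: ✗
student=Mira: ✓ → 28
student=Tara: ✗
student=Alice: ✗
student=Jude: ✓ → 19
student=Ines: ✗
student=Noor: ✗
student=Priya: ✗
student=Carmen: ✗
student=Sven: ✓ → 20
econ_sum = 23 + 28 + 19 + 20 = 90
—
[attendance_sum: attendance BETWEEN 82 AND 89 OR major IN ('CS', 'Math', 'Chem')]
student=Hiro: ✗
student=Vik: ✓ → 13
student=Mira: ✓ → 28
student=Tara: ✗
student=Alice: ✗
student=Jude: ✓ → 19
student=Ines: ✗
student=Noor: ✗
student=Priya: ✗
student=Carmen: ✗
student=Sven: ✓ → 20
attendance_sum = 13 + 28 + 19 + 20 = 80
—
[attendance_count: attendance >= 68]
student=Hiro: ✓ → 1
student=Vik: ✓ → 1
student=Mira: ✓ → 1
student=Tara: ✗
student=Alice: ✓ → 1
student=Jude: ✓ → 1
student=Ines: ✗
student=Noor: ✗
student=Priya: ✗
student=Carmen: ✗
student=Sven: ✓ → 1
attendance_count = COUNT(1, 1, 1, 1, 1, 1) = 6

econ_sum=90, attendance_sum=80, attendance_count=6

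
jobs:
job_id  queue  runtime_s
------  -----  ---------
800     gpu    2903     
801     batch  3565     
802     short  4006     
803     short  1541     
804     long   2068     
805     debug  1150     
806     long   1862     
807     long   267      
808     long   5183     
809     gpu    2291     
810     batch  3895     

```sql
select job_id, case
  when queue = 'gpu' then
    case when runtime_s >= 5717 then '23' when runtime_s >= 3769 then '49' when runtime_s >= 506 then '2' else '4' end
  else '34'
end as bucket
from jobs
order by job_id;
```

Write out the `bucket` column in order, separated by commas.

job_id=800: queue='gpu' → inner[runtime_s >= 506] → 2
job_id=801: queue='batch' → outer ELSE → 34
job_id=802: queue='short' → outer ELSE → 34
job_id=803: queue='short' → outer ELSE → 34
job_id=804: queue='long' → outer ELSE → 34
job_id=805: queue='debug' → outer ELSE → 34
job_id=806: queue='long' → outer ELSE → 34
job_id=807: queue='long' → outer ELSE → 34
job_id=808: queue='long' → outer ELSE → 34
job_id=809: queue='gpu' → inner[runtime_s >= 506] → 2
job_id=810: queue='batch' → outer ELSE → 34

2, 34, 34, 34, 34, 34, 34, 34, 34, 2, 34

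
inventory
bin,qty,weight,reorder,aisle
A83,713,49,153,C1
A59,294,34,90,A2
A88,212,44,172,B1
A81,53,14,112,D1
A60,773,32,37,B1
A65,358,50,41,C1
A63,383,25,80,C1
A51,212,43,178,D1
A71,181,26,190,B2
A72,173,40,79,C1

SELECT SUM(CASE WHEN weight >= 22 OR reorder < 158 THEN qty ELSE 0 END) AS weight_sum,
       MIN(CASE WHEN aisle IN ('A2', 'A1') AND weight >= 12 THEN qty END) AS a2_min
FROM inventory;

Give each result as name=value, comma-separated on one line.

[weight_sum: weight >= 22 OR reorder < 158]
bin=A83: ✓ → 713
bin=A59: ✓ → 294
bin=A88: ✓ → 212
bin=A81: ✓ → 53
bin=A60: ✓ → 773
bin=A65: ✓ → 358
bin=A63: ✓ → 383
bin=A51: ✓ → 212
bin=A71: ✓ → 181
bin=A72: ✓ → 173
weight_sum = 713 + 294 + 212 + 53 + 773 + 358 + 383 + 212 + 181 + 173 = 3352
—
[a2_min: aisle IN ('A2', 'A1') AND weight >= 12]
bin=A83: ✗
bin=A59: ✓ → 294
bin=A88: ✗
bin=A81: ✗
bin=A60: ✗
bin=A65: ✗
bin=A63: ✗
bin=A51: ✗
bin=A71: ✗
bin=A72: ✗
a2_min = MIN(294) = 294

weight_sum=3352, a2_min=294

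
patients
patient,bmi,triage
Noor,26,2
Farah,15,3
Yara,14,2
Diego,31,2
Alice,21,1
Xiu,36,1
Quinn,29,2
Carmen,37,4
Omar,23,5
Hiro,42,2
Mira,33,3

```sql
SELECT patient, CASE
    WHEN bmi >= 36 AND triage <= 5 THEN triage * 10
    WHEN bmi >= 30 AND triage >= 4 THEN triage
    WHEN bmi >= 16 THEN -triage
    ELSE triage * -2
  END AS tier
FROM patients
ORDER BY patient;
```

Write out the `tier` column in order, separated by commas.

-1, 40, -2, -6, 20, -3, -2, -5, -2, 10, -4

patient=Alice: bmi >= 16 → -1
patient=Carmen: bmi >= 36 AND triage <= 5 → 40
patient=Diego: bmi >= 16 → -2
patient=Farah: ELSE → -6
patient=Hiro: bmi >= 36 AND triage <= 5 → 20
patient=Mira: bmi >= 16 → -3
patient=Noor: bmi >= 16 → -2
patient=Omar: bmi >= 16 → -5
patient=Quinn: bmi >= 16 → -2
patient=Xiu: bmi >= 36 AND triage <= 5 → 10
patient=Yara: ELSE → -4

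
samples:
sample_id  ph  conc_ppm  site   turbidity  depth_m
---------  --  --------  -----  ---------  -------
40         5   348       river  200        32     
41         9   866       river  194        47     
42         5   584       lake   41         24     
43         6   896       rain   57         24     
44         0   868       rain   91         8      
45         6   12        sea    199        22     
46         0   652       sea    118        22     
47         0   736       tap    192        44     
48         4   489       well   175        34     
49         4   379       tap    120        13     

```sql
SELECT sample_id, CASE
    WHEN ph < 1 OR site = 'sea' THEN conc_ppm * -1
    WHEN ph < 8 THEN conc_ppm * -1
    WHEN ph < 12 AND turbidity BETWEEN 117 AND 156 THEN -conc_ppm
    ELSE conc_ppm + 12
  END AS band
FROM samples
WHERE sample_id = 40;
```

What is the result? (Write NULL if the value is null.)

-348

sample_id = 40: ph=5, conc_ppm=348, site=river, turbidity=200, depth_m=32.
ph < 1 OR site = 'sea' → false
ph < 8 → true → -348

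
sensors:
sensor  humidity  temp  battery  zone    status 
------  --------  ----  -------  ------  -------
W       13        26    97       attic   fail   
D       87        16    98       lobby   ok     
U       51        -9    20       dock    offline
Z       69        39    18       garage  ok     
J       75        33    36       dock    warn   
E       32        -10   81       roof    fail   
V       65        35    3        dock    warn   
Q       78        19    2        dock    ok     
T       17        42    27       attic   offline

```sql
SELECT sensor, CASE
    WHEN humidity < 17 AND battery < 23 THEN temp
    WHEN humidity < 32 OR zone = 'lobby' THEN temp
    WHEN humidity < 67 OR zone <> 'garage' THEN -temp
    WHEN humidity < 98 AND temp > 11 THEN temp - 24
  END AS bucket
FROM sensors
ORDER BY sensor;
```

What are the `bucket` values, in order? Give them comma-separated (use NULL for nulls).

sensor=D: humidity < 32 OR zone = 'lobby' → 16
sensor=E: humidity < 67 OR zone <> 'garage' → 10
sensor=J: humidity < 67 OR zone <> 'garage' → -33
sensor=Q: humidity < 67 OR zone <> 'garage' → -19
sensor=T: humidity < 32 OR zone = 'lobby' → 42
sensor=U: humidity < 67 OR zone <> 'garage' → 9
sensor=V: humidity < 67 OR zone <> 'garage' → -35
sensor=W: humidity < 32 OR zone = 'lobby' → 26
sensor=Z: humidity < 98 AND temp > 11 → 15

16, 10, -33, -19, 42, 9, -35, 26, 15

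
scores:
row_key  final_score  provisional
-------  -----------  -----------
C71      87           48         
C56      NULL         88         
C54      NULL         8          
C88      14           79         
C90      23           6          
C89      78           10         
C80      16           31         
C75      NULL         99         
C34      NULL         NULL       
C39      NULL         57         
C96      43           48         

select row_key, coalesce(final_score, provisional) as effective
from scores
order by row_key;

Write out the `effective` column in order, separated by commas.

row_key=C34: final_score=NULL, provisional=NULL (all NULL) → NULL
row_key=C39: final_score=NULL, provisional=57 → 57
row_key=C54: final_score=NULL, provisional=8 → 8
row_key=C56: final_score=NULL, provisional=88 → 88
row_key=C71: final_score=87 → 87
row_key=C75: final_score=NULL, provisional=99 → 99
row_key=C80: final_score=16 → 16
row_key=C88: final_score=14 → 14
row_key=C89: final_score=78 → 78
row_key=C90: final_score=23 → 23
row_key=C96: final_score=43 → 43

NULL, 57, 8, 88, 87, 99, 16, 14, 78, 23, 43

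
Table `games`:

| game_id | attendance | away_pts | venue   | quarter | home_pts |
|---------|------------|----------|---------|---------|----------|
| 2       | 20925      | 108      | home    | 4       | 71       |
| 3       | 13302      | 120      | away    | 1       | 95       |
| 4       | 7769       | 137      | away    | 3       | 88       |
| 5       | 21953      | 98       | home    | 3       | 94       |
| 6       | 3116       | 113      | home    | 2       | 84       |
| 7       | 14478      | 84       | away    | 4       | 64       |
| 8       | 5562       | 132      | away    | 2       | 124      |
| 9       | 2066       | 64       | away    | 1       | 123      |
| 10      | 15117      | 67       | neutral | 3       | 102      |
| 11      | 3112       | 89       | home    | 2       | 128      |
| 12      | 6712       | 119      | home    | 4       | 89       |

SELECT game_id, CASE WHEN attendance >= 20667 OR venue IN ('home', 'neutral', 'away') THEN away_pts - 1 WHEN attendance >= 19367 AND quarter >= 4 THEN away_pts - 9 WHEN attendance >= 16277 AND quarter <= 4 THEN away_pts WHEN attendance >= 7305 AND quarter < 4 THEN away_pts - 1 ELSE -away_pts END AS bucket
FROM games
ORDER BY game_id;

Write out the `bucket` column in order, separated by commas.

game_id=2: attendance >= 20667 OR venue IN ('home', 'neutral', 'away') → 107
game_id=3: attendance >= 20667 OR venue IN ('home', 'neutral', 'away') → 119
game_id=4: attendance >= 20667 OR venue IN ('home', 'neutral', 'away') → 136
game_id=5: attendance >= 20667 OR venue IN ('home', 'neutral', 'away') → 97
game_id=6: attendance >= 20667 OR venue IN ('home', 'neutral', 'away') → 112
game_id=7: attendance >= 20667 OR venue IN ('home', 'neutral', 'away') → 83
game_id=8: attendance >= 20667 OR venue IN ('home', 'neutral', 'away') → 131
game_id=9: attendance >= 20667 OR venue IN ('home', 'neutral', 'away') → 63
game_id=10: attendance >= 20667 OR venue IN ('home', 'neutral', 'away') → 66
game_id=11: attendance >= 20667 OR venue IN ('home', 'neutral', 'away') → 88
game_id=12: attendance >= 20667 OR venue IN ('home', 'neutral', 'away') → 118

107, 119, 136, 97, 112, 83, 131, 63, 66, 88, 118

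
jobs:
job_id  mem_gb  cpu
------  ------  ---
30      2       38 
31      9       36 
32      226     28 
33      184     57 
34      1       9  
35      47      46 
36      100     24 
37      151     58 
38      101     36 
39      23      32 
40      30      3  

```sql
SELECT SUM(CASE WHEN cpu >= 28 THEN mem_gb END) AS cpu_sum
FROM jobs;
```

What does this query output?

743

job_id=30: ✓ → 2
job_id=31: ✓ → 9
job_id=32: ✓ → 226
job_id=33: ✓ → 184
job_id=34: ✗
job_id=35: ✓ → 47
job_id=36: ✗
job_id=37: ✓ → 151
job_id=38: ✓ → 101
job_id=39: ✓ → 23
job_id=40: ✗
cpu_sum = 2 + 9 + 226 + 184 + 47 + 151 + 101 + 23 = 743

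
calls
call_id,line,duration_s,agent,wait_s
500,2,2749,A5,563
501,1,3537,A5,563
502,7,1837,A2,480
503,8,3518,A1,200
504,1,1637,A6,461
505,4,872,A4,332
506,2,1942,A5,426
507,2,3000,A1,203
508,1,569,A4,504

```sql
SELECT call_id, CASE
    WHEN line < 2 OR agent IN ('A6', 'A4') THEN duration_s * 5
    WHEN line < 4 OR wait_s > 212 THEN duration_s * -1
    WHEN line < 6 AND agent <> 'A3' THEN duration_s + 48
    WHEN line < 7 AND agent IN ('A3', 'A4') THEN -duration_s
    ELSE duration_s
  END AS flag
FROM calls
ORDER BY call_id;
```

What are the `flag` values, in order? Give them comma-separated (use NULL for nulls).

call_id=500: line < 4 OR wait_s > 212 → -2749
call_id=501: line < 2 OR agent IN ('A6', 'A4') → 17685
call_id=502: line < 4 OR wait_s > 212 → -1837
call_id=503: ELSE → 3518
call_id=504: line < 2 OR agent IN ('A6', 'A4') → 8185
call_id=505: line < 2 OR agent IN ('A6', 'A4') → 4360
call_id=506: line < 4 OR wait_s > 212 → -1942
call_id=507: line < 4 OR wait_s > 212 → -3000
call_id=508: line < 2 OR agent IN ('A6', 'A4') → 2845

-2749, 17685, -1837, 3518, 8185, 4360, -1942, -3000, 2845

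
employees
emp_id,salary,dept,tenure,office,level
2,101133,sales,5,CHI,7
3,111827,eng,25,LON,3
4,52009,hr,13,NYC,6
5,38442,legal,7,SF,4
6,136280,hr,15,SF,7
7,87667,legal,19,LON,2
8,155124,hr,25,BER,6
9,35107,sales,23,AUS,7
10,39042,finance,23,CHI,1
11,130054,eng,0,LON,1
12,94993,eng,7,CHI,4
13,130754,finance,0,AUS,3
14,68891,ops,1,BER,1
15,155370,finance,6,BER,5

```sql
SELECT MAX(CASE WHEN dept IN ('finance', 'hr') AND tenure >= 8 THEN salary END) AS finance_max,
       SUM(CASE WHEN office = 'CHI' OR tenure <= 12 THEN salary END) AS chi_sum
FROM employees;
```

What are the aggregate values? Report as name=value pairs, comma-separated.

[finance_max: dept IN ('finance', 'hr') AND tenure >= 8]
emp_id=2: ✗
emp_id=3: ✗
emp_id=4: ✓ → 52009
emp_id=5: ✗
emp_id=6: ✓ → 136280
emp_id=7: ✗
emp_id=8: ✓ → 155124
emp_id=9: ✗
emp_id=10: ✓ → 39042
emp_id=11: ✗
emp_id=12: ✗
emp_id=13: ✗
emp_id=14: ✗
emp_id=15: ✗
finance_max = MAX(52009, 136280, 155124, 39042) = 155124
—
[chi_sum: office = 'CHI' OR tenure <= 12]
emp_id=2: ✓ → 101133
emp_id=3: ✗
emp_id=4: ✗
emp_id=5: ✓ → 38442
emp_id=6: ✗
emp_id=7: ✗
emp_id=8: ✗
emp_id=9: ✗
emp_id=10: ✓ → 39042
emp_id=11: ✓ → 130054
emp_id=12: ✓ → 94993
emp_id=13: ✓ → 130754
emp_id=14: ✓ → 68891
emp_id=15: ✓ → 155370
chi_sum = 101133 + 38442 + 39042 + 130054 + 94993 + 130754 + 68891 + 155370 = 758679

finance_max=155124, chi_sum=758679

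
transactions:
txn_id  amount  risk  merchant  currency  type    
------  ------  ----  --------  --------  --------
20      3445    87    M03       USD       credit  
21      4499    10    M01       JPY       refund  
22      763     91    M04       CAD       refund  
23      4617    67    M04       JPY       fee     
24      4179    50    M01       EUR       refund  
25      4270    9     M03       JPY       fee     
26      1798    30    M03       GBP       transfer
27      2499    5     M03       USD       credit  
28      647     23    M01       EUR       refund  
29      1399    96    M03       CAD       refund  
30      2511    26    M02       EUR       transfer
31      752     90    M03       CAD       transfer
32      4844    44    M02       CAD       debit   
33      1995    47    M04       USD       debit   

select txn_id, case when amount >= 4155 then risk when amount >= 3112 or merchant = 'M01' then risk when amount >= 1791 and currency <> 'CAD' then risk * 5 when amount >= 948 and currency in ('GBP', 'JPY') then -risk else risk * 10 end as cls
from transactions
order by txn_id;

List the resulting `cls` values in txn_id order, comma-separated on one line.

txn_id=20: amount >= 3112 or merchant = 'M01' → 87
txn_id=21: amount >= 4155 → 10
txn_id=22: ELSE → 910
txn_id=23: amount >= 4155 → 67
txn_id=24: amount >= 4155 → 50
txn_id=25: amount >= 4155 → 9
txn_id=26: amount >= 1791 and currency <> 'CAD' → 150
txn_id=27: amount >= 1791 and currency <> 'CAD' → 25
txn_id=28: amount >= 3112 or merchant = 'M01' → 23
txn_id=29: ELSE → 960
txn_id=30: amount >= 1791 and currency <> 'CAD' → 130
txn_id=31: ELSE → 900
txn_id=32: amount >= 4155 → 44
txn_id=33: amount >= 1791 and currency <> 'CAD' → 235

87, 10, 910, 67, 50, 9, 150, 25, 23, 960, 130, 900, 44, 235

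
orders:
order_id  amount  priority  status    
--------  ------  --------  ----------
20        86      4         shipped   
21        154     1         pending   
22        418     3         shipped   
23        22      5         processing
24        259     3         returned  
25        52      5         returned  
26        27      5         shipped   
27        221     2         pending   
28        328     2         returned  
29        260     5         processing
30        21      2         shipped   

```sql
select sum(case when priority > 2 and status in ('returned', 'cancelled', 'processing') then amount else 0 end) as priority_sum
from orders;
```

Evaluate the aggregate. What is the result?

order_id=20: ✗
order_id=21: ✗
order_id=22: ✗
order_id=23: ✓ → 22
order_id=24: ✓ → 259
order_id=25: ✓ → 52
order_id=26: ✗
order_id=27: ✗
order_id=28: ✗
order_id=29: ✓ → 260
order_id=30: ✗
priority_sum = 22 + 259 + 52 + 260 = 593

593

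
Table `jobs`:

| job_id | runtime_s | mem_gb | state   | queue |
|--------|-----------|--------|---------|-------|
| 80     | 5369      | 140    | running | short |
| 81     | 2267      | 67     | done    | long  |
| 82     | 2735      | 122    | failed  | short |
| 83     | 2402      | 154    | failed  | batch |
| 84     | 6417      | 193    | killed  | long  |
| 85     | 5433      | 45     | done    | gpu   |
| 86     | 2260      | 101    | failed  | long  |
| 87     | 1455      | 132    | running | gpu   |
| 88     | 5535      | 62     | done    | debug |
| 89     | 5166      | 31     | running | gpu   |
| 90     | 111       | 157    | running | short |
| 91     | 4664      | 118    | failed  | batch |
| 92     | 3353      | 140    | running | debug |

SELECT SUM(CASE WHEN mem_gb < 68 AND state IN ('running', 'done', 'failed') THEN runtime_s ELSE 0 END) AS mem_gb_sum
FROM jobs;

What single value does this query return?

job_id=80: ✗
job_id=81: ✓ → 2267
job_id=82: ✗
job_id=83: ✗
job_id=84: ✗
job_id=85: ✓ → 5433
job_id=86: ✗
job_id=87: ✗
job_id=88: ✓ → 5535
job_id=89: ✓ → 5166
job_id=90: ✗
job_id=91: ✗
job_id=92: ✗
mem_gb_sum = 2267 + 5433 + 5535 + 5166 = 18401

18401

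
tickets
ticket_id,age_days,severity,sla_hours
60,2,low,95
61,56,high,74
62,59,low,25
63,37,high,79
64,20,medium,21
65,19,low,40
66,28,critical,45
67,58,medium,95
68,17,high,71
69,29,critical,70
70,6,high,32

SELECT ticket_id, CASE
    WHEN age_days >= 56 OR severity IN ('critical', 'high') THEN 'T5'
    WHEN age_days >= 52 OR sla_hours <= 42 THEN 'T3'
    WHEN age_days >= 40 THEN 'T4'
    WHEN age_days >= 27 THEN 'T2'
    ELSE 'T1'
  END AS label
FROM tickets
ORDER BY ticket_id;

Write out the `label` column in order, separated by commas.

T1, T5, T5, T5, T3, T3, T5, T5, T5, T5, T5

ticket_id=60: ELSE → T1
ticket_id=61: age_days >= 56 OR severity IN ('critical', 'high') → T5
ticket_id=62: age_days >= 56 OR severity IN ('critical', 'high') → T5
ticket_id=63: age_days >= 56 OR severity IN ('critical', 'high') → T5
ticket_id=64: age_days >= 52 OR sla_hours <= 42 → T3
ticket_id=65: age_days >= 52 OR sla_hours <= 42 → T3
ticket_id=66: age_days >= 56 OR severity IN ('critical', 'high') → T5
ticket_id=67: age_days >= 56 OR severity IN ('critical', 'high') → T5
ticket_id=68: age_days >= 56 OR severity IN ('critical', 'high') → T5
ticket_id=69: age_days >= 56 OR severity IN ('critical', 'high') → T5
ticket_id=70: age_days >= 56 OR severity IN ('critical', 'high') → T5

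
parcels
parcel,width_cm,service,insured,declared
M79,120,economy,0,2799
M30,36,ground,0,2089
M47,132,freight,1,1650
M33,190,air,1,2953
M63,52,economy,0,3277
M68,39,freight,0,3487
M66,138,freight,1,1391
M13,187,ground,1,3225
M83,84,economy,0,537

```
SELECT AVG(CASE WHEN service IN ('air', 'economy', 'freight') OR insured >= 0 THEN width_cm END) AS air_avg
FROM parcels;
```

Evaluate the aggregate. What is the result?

parcel=M79: ✓ → 120
parcel=M30: ✓ → 36
parcel=M47: ✓ → 132
parcel=M33: ✓ → 190
parcel=M63: ✓ → 52
parcel=M68: ✓ → 39
parcel=M66: ✓ → 138
parcel=M13: ✓ → 187
parcel=M83: ✓ → 84
air_avg = (120 + 36 + 132 + 190 + 52 + 39 + 138 + 187 + 84) / 9 = 108.6666666667

108.6666666667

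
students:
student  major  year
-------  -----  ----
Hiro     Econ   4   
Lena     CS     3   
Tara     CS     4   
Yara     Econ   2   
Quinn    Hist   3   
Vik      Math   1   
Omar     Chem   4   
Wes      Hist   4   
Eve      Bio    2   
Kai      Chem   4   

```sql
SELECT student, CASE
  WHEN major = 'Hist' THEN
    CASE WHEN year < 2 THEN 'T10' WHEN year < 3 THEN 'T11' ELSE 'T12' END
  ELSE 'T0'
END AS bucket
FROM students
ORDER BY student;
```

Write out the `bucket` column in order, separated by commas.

T0, T0, T0, T0, T0, T12, T0, T0, T12, T0

student=Eve: major='Bio' → outer ELSE → T0
student=Hiro: major='Econ' → outer ELSE → T0
student=Kai: major='Chem' → outer ELSE → T0
student=Lena: major='CS' → outer ELSE → T0
student=Omar: major='Chem' → outer ELSE → T0
student=Quinn: major='Hist' → inner[ELSE] → T12
student=Tara: major='CS' → outer ELSE → T0
student=Vik: major='Math' → outer ELSE → T0
student=Wes: major='Hist' → inner[ELSE] → T12
student=Yara: major='Econ' → outer ELSE → T0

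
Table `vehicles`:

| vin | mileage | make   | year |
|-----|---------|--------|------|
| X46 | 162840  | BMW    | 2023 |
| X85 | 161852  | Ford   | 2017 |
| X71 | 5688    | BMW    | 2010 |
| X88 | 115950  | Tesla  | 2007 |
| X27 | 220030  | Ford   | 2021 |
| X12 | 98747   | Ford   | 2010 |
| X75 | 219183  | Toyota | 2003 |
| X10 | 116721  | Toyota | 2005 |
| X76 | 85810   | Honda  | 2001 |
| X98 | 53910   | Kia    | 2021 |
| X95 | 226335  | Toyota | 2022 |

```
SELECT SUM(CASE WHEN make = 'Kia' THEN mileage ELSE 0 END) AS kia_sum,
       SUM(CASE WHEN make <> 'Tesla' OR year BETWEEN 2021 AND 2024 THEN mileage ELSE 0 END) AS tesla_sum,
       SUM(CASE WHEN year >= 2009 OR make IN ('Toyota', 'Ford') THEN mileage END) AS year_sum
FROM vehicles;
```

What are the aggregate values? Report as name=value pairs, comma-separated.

kia_sum=53910, tesla_sum=1351116, year_sum=1265306

[kia_sum: make = 'Kia']
vin=X46: ✗
vin=X85: ✗
vin=X71: ✗
vin=X88: ✗
vin=X27: ✗
vin=X12: ✗
vin=X75: ✗
vin=X10: ✗
vin=X76: ✗
vin=X98: ✓ → 53910
vin=X95: ✗
kia_sum = 53910
—
[tesla_sum: make <> 'Tesla' OR year BETWEEN 2021 AND 2024]
vin=X46: ✓ → 162840
vin=X85: ✓ → 161852
vin=X71: ✓ → 5688
vin=X88: ✗
vin=X27: ✓ → 220030
vin=X12: ✓ → 98747
vin=X75: ✓ → 219183
vin=X10: ✓ → 116721
vin=X76: ✓ → 85810
vin=X98: ✓ → 53910
vin=X95: ✓ → 226335
tesla_sum = 162840 + 161852 + 5688 + 220030 + 98747 + 219183 + 116721 + 85810 + 53910 + 226335 = 1351116
—
[year_sum: year >= 2009 OR make IN ('Toyota', 'Ford')]
vin=X46: ✓ → 162840
vin=X85: ✓ → 161852
vin=X71: ✓ → 5688
vin=X88: ✗
vin=X27: ✓ → 220030
vin=X12: ✓ → 98747
vin=X75: ✓ → 219183
vin=X10: ✓ → 116721
vin=X76: ✗
vin=X98: ✓ → 53910
vin=X95: ✓ → 226335
year_sum = 162840 + 161852 + 5688 + 220030 + 98747 + 219183 + 116721 + 53910 + 226335 = 1265306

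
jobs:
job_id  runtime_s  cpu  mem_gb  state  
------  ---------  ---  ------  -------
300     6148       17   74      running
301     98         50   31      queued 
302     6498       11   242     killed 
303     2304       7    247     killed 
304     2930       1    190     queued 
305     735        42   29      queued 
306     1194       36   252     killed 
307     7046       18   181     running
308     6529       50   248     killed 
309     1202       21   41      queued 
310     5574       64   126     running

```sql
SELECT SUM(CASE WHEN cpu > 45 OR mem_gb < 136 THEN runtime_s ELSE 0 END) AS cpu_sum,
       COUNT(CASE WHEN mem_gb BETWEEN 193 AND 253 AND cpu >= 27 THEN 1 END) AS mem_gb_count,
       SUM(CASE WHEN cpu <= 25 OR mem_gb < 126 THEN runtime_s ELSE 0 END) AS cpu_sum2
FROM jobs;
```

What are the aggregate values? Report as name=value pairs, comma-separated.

[cpu_sum: cpu > 45 OR mem_gb < 136]
job_id=300: ✓ → 6148
job_id=301: ✓ → 98
job_id=302: ✗
job_id=303: ✗
job_id=304: ✗
job_id=305: ✓ → 735
job_id=306: ✗
job_id=307: ✗
job_id=308: ✓ → 6529
job_id=309: ✓ → 1202
job_id=310: ✓ → 5574
cpu_sum = 6148 + 98 + 735 + 6529 + 1202 + 5574 = 20286
—
[mem_gb_count: mem_gb BETWEEN 193 AND 253 AND cpu >= 27]
job_id=300: ✗
job_id=301: ✗
job_id=302: ✗
job_id=303: ✗
job_id=304: ✗
job_id=305: ✗
job_id=306: ✓ → 1
job_id=307: ✗
job_id=308: ✓ → 1
job_id=309: ✗
job_id=310: ✗
mem_gb_count = COUNT(1, 1) = 2
—
[cpu_sum2: cpu <= 25 OR mem_gb < 126]
job_id=300: ✓ → 6148
job_id=301: ✓ → 98
job_id=302: ✓ → 6498
job_id=303: ✓ → 2304
job_id=304: ✓ → 2930
job_id=305: ✓ → 735
job_id=306: ✗
job_id=307: ✓ → 7046
job_id=308: ✗
job_id=309: ✓ → 1202
job_id=310: ✗
cpu_sum2 = 6148 + 98 + 6498 + 2304 + 2930 + 735 + 7046 + 1202 = 26961

cpu_sum=20286, mem_gb_count=2, cpu_sum2=26961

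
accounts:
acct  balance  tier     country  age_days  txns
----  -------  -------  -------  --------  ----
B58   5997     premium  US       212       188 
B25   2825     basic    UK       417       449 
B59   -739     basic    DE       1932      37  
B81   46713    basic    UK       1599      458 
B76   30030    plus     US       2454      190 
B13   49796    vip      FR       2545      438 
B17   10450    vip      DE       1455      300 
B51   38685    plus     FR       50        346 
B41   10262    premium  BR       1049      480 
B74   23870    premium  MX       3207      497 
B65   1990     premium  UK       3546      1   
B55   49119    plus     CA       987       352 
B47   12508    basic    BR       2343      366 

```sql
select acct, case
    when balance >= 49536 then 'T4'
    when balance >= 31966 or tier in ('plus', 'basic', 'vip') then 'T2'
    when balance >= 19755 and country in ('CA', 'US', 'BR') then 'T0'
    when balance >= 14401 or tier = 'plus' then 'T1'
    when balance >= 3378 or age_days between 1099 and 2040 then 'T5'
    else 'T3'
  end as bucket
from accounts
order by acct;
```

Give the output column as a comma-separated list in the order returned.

T4, T2, T2, T5, T2, T2, T2, T5, T2, T3, T1, T2, T2

acct=B13: balance >= 49536 → T4
acct=B17: balance >= 31966 or tier in ('plus', 'basic', 'vip') → T2
acct=B25: balance >= 31966 or tier in ('plus', 'basic', 'vip') → T2
acct=B41: balance >= 3378 or age_days between 1099 and 2040 → T5
acct=B47: balance >= 31966 or tier in ('plus', 'basic', 'vip') → T2
acct=B51: balance >= 31966 or tier in ('plus', 'basic', 'vip') → T2
acct=B55: balance >= 31966 or tier in ('plus', 'basic', 'vip') → T2
acct=B58: balance >= 3378 or age_days between 1099 and 2040 → T5
acct=B59: balance >= 31966 or tier in ('plus', 'basic', 'vip') → T2
acct=B65: ELSE → T3
acct=B74: balance >= 14401 or tier = 'plus' → T1
acct=B76: balance >= 31966 or tier in ('plus', 'basic', 'vip') → T2
acct=B81: balance >= 31966 or tier in ('plus', 'basic', 'vip') → T2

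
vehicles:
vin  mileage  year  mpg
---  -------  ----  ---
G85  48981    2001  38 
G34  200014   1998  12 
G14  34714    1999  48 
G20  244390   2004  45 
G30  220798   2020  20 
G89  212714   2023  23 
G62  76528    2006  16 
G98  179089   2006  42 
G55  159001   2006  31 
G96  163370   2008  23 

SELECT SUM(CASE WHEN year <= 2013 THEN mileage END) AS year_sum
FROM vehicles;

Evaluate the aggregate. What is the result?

vin=G85: ✓ → 48981
vin=G34: ✓ → 200014
vin=G14: ✓ → 34714
vin=G20: ✓ → 244390
vin=G30: ✗
vin=G89: ✗
vin=G62: ✓ → 76528
vin=G98: ✓ → 179089
vin=G55: ✓ → 159001
vin=G96: ✓ → 163370
year_sum = 48981 + 200014 + 34714 + 244390 + 76528 + 179089 + 159001 + 163370 = 1106087

1106087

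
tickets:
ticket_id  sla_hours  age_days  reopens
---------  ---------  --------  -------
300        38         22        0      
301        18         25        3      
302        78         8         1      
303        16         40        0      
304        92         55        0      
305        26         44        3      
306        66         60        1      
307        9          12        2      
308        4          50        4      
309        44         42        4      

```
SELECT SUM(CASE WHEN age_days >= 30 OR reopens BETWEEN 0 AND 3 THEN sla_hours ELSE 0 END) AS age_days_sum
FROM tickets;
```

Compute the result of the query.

391

ticket_id=300: ✓ → 38
ticket_id=301: ✓ → 18
ticket_id=302: ✓ → 78
ticket_id=303: ✓ → 16
ticket_id=304: ✓ → 92
ticket_id=305: ✓ → 26
ticket_id=306: ✓ → 66
ticket_id=307: ✓ → 9
ticket_id=308: ✓ → 4
ticket_id=309: ✓ → 44
age_days_sum = 38 + 18 + 78 + 16 + 92 + 26 + 66 + 9 + 4 + 44 = 391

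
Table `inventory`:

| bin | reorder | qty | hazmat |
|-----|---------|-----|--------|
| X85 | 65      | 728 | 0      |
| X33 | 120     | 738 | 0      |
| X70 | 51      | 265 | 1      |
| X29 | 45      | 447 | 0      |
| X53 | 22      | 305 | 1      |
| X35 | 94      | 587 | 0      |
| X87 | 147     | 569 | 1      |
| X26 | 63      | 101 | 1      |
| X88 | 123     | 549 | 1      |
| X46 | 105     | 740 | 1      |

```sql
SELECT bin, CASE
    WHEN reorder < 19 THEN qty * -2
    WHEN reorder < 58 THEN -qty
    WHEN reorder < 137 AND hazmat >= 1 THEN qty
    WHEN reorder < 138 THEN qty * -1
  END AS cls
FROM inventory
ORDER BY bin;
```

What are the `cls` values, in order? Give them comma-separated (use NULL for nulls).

bin=X26: reorder < 137 AND hazmat >= 1 → 101
bin=X29: reorder < 58 → -447
bin=X33: reorder < 138 → -738
bin=X35: reorder < 138 → -587
bin=X46: reorder < 137 AND hazmat >= 1 → 740
bin=X53: reorder < 58 → -305
bin=X70: reorder < 58 → -265
bin=X85: reorder < 138 → -728
bin=X87: (no match → NULL) → NULL
bin=X88: reorder < 137 AND hazmat >= 1 → 549

101, -447, -738, -587, 740, -305, -265, -728, NULL, 549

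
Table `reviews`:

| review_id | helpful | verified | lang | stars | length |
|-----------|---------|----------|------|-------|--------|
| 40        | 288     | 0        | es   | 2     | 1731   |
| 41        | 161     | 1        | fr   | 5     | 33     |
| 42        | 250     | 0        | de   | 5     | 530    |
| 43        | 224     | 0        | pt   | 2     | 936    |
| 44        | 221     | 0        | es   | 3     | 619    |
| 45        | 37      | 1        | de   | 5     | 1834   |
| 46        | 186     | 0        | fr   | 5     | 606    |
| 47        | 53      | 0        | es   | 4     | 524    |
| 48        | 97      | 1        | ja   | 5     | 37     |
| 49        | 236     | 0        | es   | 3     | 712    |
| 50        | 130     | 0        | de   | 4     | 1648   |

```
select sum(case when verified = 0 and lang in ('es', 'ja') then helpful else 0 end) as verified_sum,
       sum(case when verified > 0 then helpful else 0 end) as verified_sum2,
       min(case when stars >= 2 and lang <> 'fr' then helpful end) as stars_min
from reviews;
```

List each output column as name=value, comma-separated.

verified_sum=798, verified_sum2=295, stars_min=37

[verified_sum: verified = 0 and lang in ('es', 'ja')]
review_id=40: ✓ → 288
review_id=41: ✗
review_id=42: ✗
review_id=43: ✗
review_id=44: ✓ → 221
review_id=45: ✗
review_id=46: ✗
review_id=47: ✓ → 53
review_id=48: ✗
review_id=49: ✓ → 236
review_id=50: ✗
verified_sum = 288 + 221 + 53 + 236 = 798
—
[verified_sum2: verified > 0]
review_id=40: ✗
review_id=41: ✓ → 161
review_id=42: ✗
review_id=43: ✗
review_id=44: ✗
review_id=45: ✓ → 37
review_id=46: ✗
review_id=47: ✗
review_id=48: ✓ → 97
review_id=49: ✗
review_id=50: ✗
verified_sum2 = 161 + 37 + 97 = 295
—
[stars_min: stars >= 2 and lang <> 'fr']
review_id=40: ✓ → 288
review_id=41: ✗
review_id=42: ✓ → 250
review_id=43: ✓ → 224
review_id=44: ✓ → 221
review_id=45: ✓ → 37
review_id=46: ✗
review_id=47: ✓ → 53
review_id=48: ✓ → 97
review_id=49: ✓ → 236
review_id=50: ✓ → 130
stars_min = MIN(288, 250, 224, 221, 37, 53, 97, 236, 130) = 37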